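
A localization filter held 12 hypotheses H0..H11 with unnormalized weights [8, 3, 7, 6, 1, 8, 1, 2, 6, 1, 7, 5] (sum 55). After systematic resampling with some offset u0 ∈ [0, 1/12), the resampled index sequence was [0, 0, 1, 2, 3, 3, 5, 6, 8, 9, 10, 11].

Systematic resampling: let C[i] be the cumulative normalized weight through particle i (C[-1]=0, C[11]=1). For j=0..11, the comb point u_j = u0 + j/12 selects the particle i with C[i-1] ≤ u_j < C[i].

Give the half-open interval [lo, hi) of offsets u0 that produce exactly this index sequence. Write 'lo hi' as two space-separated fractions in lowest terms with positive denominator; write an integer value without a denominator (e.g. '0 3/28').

1/60 13/660

C = [8/55, 1/5, 18/55, 24/55, 5/11, 3/5, 34/55, 36/55, 42/55, 43/55, 10/11, 1]
j=0 picked index 0: u0 ∈ [0, 8/55)
j=1 picked index 0: u0 ∈ [-1/12, 41/660)
j=2 picked index 1: u0 ∈ [-7/330, 1/30)
j=3 picked index 2: u0 ∈ [-1/20, 17/220)
j=4 picked index 3: u0 ∈ [-1/165, 17/165)
j=5 picked index 3: u0 ∈ [-59/660, 13/660)
j=6 picked index 5: u0 ∈ [-1/22, 1/10)
j=7 picked index 6: u0 ∈ [1/60, 23/660)
j=8 picked index 8: u0 ∈ [-2/165, 16/165)
j=9 picked index 9: u0 ∈ [3/220, 7/220)
j=10 picked index 10: u0 ∈ [-17/330, 5/66)
j=11 picked index 11: u0 ∈ [-1/132, 1/12)
intersection: [1/60, 13/660)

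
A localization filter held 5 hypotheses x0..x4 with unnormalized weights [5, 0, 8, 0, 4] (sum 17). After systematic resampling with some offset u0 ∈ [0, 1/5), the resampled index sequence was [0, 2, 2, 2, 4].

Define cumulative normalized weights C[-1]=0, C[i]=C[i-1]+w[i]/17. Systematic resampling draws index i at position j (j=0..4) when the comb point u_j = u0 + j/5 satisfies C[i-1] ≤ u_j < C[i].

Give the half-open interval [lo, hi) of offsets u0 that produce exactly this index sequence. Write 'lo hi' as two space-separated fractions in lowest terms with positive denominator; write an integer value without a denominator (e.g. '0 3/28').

C = [5/17, 5/17, 13/17, 13/17, 1]
j=0 picked index 0: u0 ∈ [0, 5/17)
j=1 picked index 2: u0 ∈ [8/85, 48/85)
j=2 picked index 2: u0 ∈ [-9/85, 31/85)
j=3 picked index 2: u0 ∈ [-26/85, 14/85)
j=4 picked index 4: u0 ∈ [-3/85, 1/5)
intersection: [8/85, 14/85)

8/85 14/85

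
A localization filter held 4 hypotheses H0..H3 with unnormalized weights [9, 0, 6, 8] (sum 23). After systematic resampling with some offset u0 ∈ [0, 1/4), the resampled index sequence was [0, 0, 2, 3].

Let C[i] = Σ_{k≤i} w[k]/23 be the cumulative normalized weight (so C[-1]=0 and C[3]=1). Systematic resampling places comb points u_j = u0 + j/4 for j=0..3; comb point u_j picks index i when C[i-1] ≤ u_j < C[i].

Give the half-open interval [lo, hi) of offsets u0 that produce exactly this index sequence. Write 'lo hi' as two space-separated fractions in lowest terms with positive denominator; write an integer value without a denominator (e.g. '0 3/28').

C = [9/23, 9/23, 15/23, 1]
j=0 picked index 0: u0 ∈ [0, 9/23)
j=1 picked index 0: u0 ∈ [-1/4, 13/92)
j=2 picked index 2: u0 ∈ [-5/46, 7/46)
j=3 picked index 3: u0 ∈ [-9/92, 1/4)
intersection: [0, 13/92)

0 13/92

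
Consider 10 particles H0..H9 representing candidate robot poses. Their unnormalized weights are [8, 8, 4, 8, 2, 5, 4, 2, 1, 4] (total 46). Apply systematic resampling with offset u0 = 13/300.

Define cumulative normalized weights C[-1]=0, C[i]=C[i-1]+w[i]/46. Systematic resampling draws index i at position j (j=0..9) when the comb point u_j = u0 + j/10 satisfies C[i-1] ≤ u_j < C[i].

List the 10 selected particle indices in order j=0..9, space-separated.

0 0 1 1 3 3 4 5 6 9

C = [4/23, 8/23, 10/23, 14/23, 15/23, 35/46, 39/46, 41/46, 21/23, 1]
j=0: u_0=13/300 ∈ [0, 4/23) → index 0
j=1: u_1=43/300 ∈ [0, 4/23) → index 0
j=2: u_2=73/300 ∈ [4/23, 8/23) → index 1
j=3: u_3=103/300 ∈ [4/23, 8/23) → index 1
j=4: u_4=133/300 ∈ [10/23, 14/23) → index 3
j=5: u_5=163/300 ∈ [10/23, 14/23) → index 3
j=6: u_6=193/300 ∈ [14/23, 15/23) → index 4
j=7: u_7=223/300 ∈ [15/23, 35/46) → index 5
j=8: u_8=253/300 ∈ [35/46, 39/46) → index 6
j=9: u_9=283/300 ∈ [21/23, 1) → index 9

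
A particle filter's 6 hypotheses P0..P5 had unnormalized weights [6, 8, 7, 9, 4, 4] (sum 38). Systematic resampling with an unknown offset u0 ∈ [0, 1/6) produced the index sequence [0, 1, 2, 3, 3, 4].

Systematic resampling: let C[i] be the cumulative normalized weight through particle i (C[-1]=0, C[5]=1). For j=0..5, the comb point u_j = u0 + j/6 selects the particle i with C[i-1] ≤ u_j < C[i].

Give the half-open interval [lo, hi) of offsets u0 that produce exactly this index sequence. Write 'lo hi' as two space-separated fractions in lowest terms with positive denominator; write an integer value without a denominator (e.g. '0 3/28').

1/19 7/114

C = [3/19, 7/19, 21/38, 15/19, 17/19, 1]
j=0 picked index 0: u0 ∈ [0, 3/19)
j=1 picked index 1: u0 ∈ [-1/114, 23/114)
j=2 picked index 2: u0 ∈ [2/57, 25/114)
j=3 picked index 3: u0 ∈ [1/19, 11/38)
j=4 picked index 3: u0 ∈ [-13/114, 7/57)
j=5 picked index 4: u0 ∈ [-5/114, 7/114)
intersection: [1/19, 7/114)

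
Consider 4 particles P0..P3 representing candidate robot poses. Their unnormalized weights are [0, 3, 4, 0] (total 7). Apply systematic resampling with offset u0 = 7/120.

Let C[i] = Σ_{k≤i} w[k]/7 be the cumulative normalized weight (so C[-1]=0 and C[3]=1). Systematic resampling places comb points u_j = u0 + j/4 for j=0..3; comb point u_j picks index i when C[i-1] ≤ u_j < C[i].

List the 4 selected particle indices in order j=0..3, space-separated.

1 1 2 2

C = [0, 3/7, 1, 1]
j=0: u_0=7/120 ∈ [0, 3/7) → index 1
j=1: u_1=37/120 ∈ [0, 3/7) → index 1
j=2: u_2=67/120 ∈ [3/7, 1) → index 2
j=3: u_3=97/120 ∈ [3/7, 1) → index 2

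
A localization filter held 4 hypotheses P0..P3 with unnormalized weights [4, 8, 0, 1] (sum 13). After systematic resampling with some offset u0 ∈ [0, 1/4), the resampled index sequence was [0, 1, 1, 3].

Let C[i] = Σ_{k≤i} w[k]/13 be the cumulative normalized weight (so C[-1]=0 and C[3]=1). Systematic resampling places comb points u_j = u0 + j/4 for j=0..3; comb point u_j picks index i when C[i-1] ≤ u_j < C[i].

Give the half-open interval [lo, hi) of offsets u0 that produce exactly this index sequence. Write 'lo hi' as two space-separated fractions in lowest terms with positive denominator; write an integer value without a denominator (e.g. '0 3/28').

9/52 1/4

C = [4/13, 12/13, 12/13, 1]
j=0 picked index 0: u0 ∈ [0, 4/13)
j=1 picked index 1: u0 ∈ [3/52, 35/52)
j=2 picked index 1: u0 ∈ [-5/26, 11/26)
j=3 picked index 3: u0 ∈ [9/52, 1/4)
intersection: [9/52, 1/4)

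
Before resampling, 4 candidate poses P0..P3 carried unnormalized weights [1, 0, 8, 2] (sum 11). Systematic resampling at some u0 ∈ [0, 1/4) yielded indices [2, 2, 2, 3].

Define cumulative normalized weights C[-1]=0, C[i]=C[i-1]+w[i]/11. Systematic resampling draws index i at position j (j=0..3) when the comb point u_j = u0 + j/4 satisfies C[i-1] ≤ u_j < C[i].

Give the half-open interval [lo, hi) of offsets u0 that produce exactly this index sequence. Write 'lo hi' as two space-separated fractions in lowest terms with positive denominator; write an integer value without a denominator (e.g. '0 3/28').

1/11 1/4

C = [1/11, 1/11, 9/11, 1]
j=0 picked index 2: u0 ∈ [1/11, 9/11)
j=1 picked index 2: u0 ∈ [-7/44, 25/44)
j=2 picked index 2: u0 ∈ [-9/22, 7/22)
j=3 picked index 3: u0 ∈ [3/44, 1/4)
intersection: [1/11, 1/4)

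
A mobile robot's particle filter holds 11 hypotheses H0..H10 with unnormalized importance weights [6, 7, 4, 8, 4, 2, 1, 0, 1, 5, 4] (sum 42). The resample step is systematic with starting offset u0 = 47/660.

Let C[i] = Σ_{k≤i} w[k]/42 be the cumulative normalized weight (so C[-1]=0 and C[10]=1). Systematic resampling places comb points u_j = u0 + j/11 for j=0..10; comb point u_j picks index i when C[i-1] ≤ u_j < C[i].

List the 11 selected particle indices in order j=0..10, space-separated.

0 1 1 2 3 3 4 5 9 9 10

C = [1/7, 13/42, 17/42, 25/42, 29/42, 31/42, 16/21, 16/21, 11/14, 19/21, 1]
j=0: u_0=47/660 ∈ [0, 1/7) → index 0
j=1: u_1=107/660 ∈ [1/7, 13/42) → index 1
j=2: u_2=167/660 ∈ [1/7, 13/42) → index 1
j=3: u_3=227/660 ∈ [13/42, 17/42) → index 2
j=4: u_4=287/660 ∈ [17/42, 25/42) → index 3
j=5: u_5=347/660 ∈ [17/42, 25/42) → index 3
j=6: u_6=37/60 ∈ [25/42, 29/42) → index 4
j=7: u_7=467/660 ∈ [29/42, 31/42) → index 5
j=8: u_8=527/660 ∈ [11/14, 19/21) → index 9
j=9: u_9=587/660 ∈ [11/14, 19/21) → index 9
j=10: u_10=647/660 ∈ [19/21, 1) → index 10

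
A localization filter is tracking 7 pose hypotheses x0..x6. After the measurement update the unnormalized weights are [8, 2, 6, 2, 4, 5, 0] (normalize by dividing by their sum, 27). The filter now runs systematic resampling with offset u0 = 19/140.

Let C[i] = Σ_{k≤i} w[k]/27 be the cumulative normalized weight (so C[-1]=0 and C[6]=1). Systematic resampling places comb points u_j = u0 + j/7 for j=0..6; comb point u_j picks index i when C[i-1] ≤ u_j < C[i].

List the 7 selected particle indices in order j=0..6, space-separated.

0 0 2 2 4 5 5

C = [8/27, 10/27, 16/27, 2/3, 22/27, 1, 1]
j=0: u_0=19/140 ∈ [0, 8/27) → index 0
j=1: u_1=39/140 ∈ [0, 8/27) → index 0
j=2: u_2=59/140 ∈ [10/27, 16/27) → index 2
j=3: u_3=79/140 ∈ [10/27, 16/27) → index 2
j=4: u_4=99/140 ∈ [2/3, 22/27) → index 4
j=5: u_5=17/20 ∈ [22/27, 1) → index 5
j=6: u_6=139/140 ∈ [22/27, 1) → index 5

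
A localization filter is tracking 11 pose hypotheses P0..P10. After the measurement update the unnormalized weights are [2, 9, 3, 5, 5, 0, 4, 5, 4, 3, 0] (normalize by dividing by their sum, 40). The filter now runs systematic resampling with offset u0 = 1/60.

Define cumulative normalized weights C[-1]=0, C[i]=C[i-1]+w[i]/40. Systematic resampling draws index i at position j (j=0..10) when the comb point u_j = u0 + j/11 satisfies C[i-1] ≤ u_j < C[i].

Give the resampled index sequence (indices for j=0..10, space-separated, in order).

C = [1/20, 11/40, 7/20, 19/40, 3/5, 3/5, 7/10, 33/40, 37/40, 1, 1]
j=0: u_0=1/60 ∈ [0, 1/20) → index 0
j=1: u_1=71/660 ∈ [1/20, 11/40) → index 1
j=2: u_2=131/660 ∈ [1/20, 11/40) → index 1
j=3: u_3=191/660 ∈ [11/40, 7/20) → index 2
j=4: u_4=251/660 ∈ [7/20, 19/40) → index 3
j=5: u_5=311/660 ∈ [7/20, 19/40) → index 3
j=6: u_6=371/660 ∈ [19/40, 3/5) → index 4
j=7: u_7=431/660 ∈ [3/5, 7/10) → index 6
j=8: u_8=491/660 ∈ [7/10, 33/40) → index 7
j=9: u_9=551/660 ∈ [33/40, 37/40) → index 8
j=10: u_10=611/660 ∈ [37/40, 1) → index 9

0 1 1 2 3 3 4 6 7 8 9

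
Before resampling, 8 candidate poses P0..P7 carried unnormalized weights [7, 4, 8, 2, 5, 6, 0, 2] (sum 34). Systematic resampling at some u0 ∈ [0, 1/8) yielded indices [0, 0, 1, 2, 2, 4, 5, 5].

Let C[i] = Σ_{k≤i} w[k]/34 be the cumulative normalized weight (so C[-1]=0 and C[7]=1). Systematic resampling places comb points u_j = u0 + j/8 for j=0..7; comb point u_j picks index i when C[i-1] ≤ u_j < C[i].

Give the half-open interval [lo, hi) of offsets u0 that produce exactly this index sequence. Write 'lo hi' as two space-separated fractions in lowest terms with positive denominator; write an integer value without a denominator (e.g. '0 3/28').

1/68 1/17

C = [7/34, 11/34, 19/34, 21/34, 13/17, 16/17, 16/17, 1]
j=0 picked index 0: u0 ∈ [0, 7/34)
j=1 picked index 0: u0 ∈ [-1/8, 11/136)
j=2 picked index 1: u0 ∈ [-3/68, 5/68)
j=3 picked index 2: u0 ∈ [-7/136, 25/136)
j=4 picked index 2: u0 ∈ [-3/17, 1/17)
j=5 picked index 4: u0 ∈ [-1/136, 19/136)
j=6 picked index 5: u0 ∈ [1/68, 13/68)
j=7 picked index 5: u0 ∈ [-15/136, 9/136)
intersection: [1/68, 1/17)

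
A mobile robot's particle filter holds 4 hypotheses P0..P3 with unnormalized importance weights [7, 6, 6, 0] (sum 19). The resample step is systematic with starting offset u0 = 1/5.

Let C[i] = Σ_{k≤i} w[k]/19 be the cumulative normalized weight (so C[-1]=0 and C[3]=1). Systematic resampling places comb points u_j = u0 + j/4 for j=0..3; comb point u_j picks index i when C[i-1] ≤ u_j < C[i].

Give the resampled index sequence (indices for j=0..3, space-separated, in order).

C = [7/19, 13/19, 1, 1]
j=0: u_0=1/5 ∈ [0, 7/19) → index 0
j=1: u_1=9/20 ∈ [7/19, 13/19) → index 1
j=2: u_2=7/10 ∈ [13/19, 1) → index 2
j=3: u_3=19/20 ∈ [13/19, 1) → index 2

0 1 2 2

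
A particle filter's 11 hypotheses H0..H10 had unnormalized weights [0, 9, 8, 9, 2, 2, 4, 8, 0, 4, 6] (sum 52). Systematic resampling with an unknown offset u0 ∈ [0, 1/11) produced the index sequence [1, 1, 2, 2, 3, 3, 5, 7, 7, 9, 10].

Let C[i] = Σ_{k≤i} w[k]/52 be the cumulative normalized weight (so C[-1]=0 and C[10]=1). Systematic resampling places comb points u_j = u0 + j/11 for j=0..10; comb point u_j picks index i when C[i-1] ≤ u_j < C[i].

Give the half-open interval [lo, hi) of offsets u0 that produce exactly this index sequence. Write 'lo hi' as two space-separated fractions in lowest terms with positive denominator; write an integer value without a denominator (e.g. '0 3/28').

5/286 9/286

C = [0, 9/52, 17/52, 1/2, 7/13, 15/26, 17/26, 21/26, 21/26, 23/26, 1]
j=0 picked index 1: u0 ∈ [0, 9/52)
j=1 picked index 1: u0 ∈ [-1/11, 47/572)
j=2 picked index 2: u0 ∈ [-5/572, 83/572)
j=3 picked index 2: u0 ∈ [-57/572, 31/572)
j=4 picked index 3: u0 ∈ [-21/572, 3/22)
j=5 picked index 3: u0 ∈ [-73/572, 1/22)
j=6 picked index 5: u0 ∈ [-1/143, 9/286)
j=7 picked index 7: u0 ∈ [5/286, 49/286)
j=8 picked index 7: u0 ∈ [-21/286, 23/286)
j=9 picked index 9: u0 ∈ [-3/286, 19/286)
j=10 picked index 10: u0 ∈ [-7/286, 1/11)
intersection: [5/286, 9/286)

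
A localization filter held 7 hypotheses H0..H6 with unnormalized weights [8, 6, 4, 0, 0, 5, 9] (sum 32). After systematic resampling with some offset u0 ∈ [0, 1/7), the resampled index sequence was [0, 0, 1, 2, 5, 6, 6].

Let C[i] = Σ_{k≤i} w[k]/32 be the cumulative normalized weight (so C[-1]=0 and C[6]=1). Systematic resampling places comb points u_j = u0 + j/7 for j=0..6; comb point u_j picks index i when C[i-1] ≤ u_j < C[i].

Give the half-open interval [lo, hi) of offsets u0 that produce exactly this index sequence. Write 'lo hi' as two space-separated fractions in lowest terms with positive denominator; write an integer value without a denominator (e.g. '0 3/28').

C = [1/4, 7/16, 9/16, 9/16, 9/16, 23/32, 1]
j=0 picked index 0: u0 ∈ [0, 1/4)
j=1 picked index 0: u0 ∈ [-1/7, 3/28)
j=2 picked index 1: u0 ∈ [-1/28, 17/112)
j=3 picked index 2: u0 ∈ [1/112, 15/112)
j=4 picked index 5: u0 ∈ [-1/112, 33/224)
j=5 picked index 6: u0 ∈ [1/224, 2/7)
j=6 picked index 6: u0 ∈ [-31/224, 1/7)
intersection: [1/112, 3/28)

1/112 3/28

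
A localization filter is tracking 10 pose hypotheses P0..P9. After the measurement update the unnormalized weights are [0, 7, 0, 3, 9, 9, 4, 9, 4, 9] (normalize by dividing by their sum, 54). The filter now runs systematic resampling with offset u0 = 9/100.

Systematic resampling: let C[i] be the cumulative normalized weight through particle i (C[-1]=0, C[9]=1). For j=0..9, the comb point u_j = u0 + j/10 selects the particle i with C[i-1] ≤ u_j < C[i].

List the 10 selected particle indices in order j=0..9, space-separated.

1 4 4 5 5 6 7 8 9 9

C = [0, 7/54, 7/54, 5/27, 19/54, 14/27, 16/27, 41/54, 5/6, 1]
j=0: u_0=9/100 ∈ [0, 7/54) → index 1
j=1: u_1=19/100 ∈ [5/27, 19/54) → index 4
j=2: u_2=29/100 ∈ [5/27, 19/54) → index 4
j=3: u_3=39/100 ∈ [19/54, 14/27) → index 5
j=4: u_4=49/100 ∈ [19/54, 14/27) → index 5
j=5: u_5=59/100 ∈ [14/27, 16/27) → index 6
j=6: u_6=69/100 ∈ [16/27, 41/54) → index 7
j=7: u_7=79/100 ∈ [41/54, 5/6) → index 8
j=8: u_8=89/100 ∈ [5/6, 1) → index 9
j=9: u_9=99/100 ∈ [5/6, 1) → index 9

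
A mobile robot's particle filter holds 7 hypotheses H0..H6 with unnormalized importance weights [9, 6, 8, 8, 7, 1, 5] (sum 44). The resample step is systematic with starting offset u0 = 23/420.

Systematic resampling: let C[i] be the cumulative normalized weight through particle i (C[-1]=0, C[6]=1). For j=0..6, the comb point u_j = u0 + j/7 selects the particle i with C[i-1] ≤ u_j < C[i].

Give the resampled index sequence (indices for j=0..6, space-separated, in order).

C = [9/44, 15/44, 23/44, 31/44, 19/22, 39/44, 1]
j=0: u_0=23/420 ∈ [0, 9/44) → index 0
j=1: u_1=83/420 ∈ [0, 9/44) → index 0
j=2: u_2=143/420 ∈ [9/44, 15/44) → index 1
j=3: u_3=29/60 ∈ [15/44, 23/44) → index 2
j=4: u_4=263/420 ∈ [23/44, 31/44) → index 3
j=5: u_5=323/420 ∈ [31/44, 19/22) → index 4
j=6: u_6=383/420 ∈ [39/44, 1) → index 6

0 0 1 2 3 4 6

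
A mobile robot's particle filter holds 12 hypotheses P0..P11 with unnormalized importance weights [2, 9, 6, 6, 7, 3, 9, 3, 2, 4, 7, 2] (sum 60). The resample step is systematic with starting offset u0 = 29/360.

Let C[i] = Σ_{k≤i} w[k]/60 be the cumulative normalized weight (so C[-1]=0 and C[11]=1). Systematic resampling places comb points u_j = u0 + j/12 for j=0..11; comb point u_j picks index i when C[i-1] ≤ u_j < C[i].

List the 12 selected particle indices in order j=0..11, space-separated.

1 1 2 3 4 4 6 6 7 9 10 11

C = [1/30, 11/60, 17/60, 23/60, 1/2, 11/20, 7/10, 3/4, 47/60, 17/20, 29/30, 1]
j=0: u_0=29/360 ∈ [1/30, 11/60) → index 1
j=1: u_1=59/360 ∈ [1/30, 11/60) → index 1
j=2: u_2=89/360 ∈ [11/60, 17/60) → index 2
j=3: u_3=119/360 ∈ [17/60, 23/60) → index 3
j=4: u_4=149/360 ∈ [23/60, 1/2) → index 4
j=5: u_5=179/360 ∈ [23/60, 1/2) → index 4
j=6: u_6=209/360 ∈ [11/20, 7/10) → index 6
j=7: u_7=239/360 ∈ [11/20, 7/10) → index 6
j=8: u_8=269/360 ∈ [7/10, 3/4) → index 7
j=9: u_9=299/360 ∈ [47/60, 17/20) → index 9
j=10: u_10=329/360 ∈ [17/20, 29/30) → index 10
j=11: u_11=359/360 ∈ [29/30, 1) → index 11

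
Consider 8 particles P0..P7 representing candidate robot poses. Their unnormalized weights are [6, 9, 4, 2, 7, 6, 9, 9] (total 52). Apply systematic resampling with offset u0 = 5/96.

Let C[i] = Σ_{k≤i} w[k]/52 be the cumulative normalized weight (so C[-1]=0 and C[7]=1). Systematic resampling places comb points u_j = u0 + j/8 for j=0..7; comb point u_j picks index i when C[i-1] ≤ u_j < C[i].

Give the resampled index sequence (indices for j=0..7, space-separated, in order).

0 1 2 4 5 6 6 7

C = [3/26, 15/52, 19/52, 21/52, 7/13, 17/26, 43/52, 1]
j=0: u_0=5/96 ∈ [0, 3/26) → index 0
j=1: u_1=17/96 ∈ [3/26, 15/52) → index 1
j=2: u_2=29/96 ∈ [15/52, 19/52) → index 2
j=3: u_3=41/96 ∈ [21/52, 7/13) → index 4
j=4: u_4=53/96 ∈ [7/13, 17/26) → index 5
j=5: u_5=65/96 ∈ [17/26, 43/52) → index 6
j=6: u_6=77/96 ∈ [17/26, 43/52) → index 6
j=7: u_7=89/96 ∈ [43/52, 1) → index 7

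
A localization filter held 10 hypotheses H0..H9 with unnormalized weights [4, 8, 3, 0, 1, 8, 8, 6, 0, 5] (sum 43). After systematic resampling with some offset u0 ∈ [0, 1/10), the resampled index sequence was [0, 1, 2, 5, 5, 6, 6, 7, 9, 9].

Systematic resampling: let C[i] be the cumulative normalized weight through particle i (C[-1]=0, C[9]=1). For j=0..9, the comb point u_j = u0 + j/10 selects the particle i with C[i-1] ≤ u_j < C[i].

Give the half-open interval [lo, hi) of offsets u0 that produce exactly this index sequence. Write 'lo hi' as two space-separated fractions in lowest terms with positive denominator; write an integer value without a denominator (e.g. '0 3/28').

C = [4/43, 12/43, 15/43, 15/43, 16/43, 24/43, 32/43, 38/43, 38/43, 1]
j=0 picked index 0: u0 ∈ [0, 4/43)
j=1 picked index 1: u0 ∈ [-3/430, 77/430)
j=2 picked index 2: u0 ∈ [17/215, 32/215)
j=3 picked index 5: u0 ∈ [31/430, 111/430)
j=4 picked index 5: u0 ∈ [-6/215, 34/215)
j=5 picked index 6: u0 ∈ [5/86, 21/86)
j=6 picked index 6: u0 ∈ [-9/215, 31/215)
j=7 picked index 7: u0 ∈ [19/430, 79/430)
j=8 picked index 9: u0 ∈ [18/215, 1/5)
j=9 picked index 9: u0 ∈ [-7/430, 1/10)
intersection: [18/215, 4/43)

18/215 4/43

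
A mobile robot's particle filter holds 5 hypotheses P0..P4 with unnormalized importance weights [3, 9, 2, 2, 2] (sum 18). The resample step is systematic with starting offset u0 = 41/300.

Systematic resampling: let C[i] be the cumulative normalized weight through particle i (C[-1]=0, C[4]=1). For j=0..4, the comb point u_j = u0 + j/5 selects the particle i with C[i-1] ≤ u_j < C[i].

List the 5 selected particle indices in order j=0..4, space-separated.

C = [1/6, 2/3, 7/9, 8/9, 1]
j=0: u_0=41/300 ∈ [0, 1/6) → index 0
j=1: u_1=101/300 ∈ [1/6, 2/3) → index 1
j=2: u_2=161/300 ∈ [1/6, 2/3) → index 1
j=3: u_3=221/300 ∈ [2/3, 7/9) → index 2
j=4: u_4=281/300 ∈ [8/9, 1) → index 4

0 1 1 2 4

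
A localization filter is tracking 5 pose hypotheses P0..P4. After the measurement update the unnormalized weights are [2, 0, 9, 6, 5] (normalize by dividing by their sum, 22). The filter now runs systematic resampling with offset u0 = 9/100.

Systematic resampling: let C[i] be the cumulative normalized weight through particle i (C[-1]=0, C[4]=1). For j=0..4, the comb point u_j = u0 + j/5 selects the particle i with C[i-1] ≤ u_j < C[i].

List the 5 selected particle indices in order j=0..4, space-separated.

0 2 2 3 4

C = [1/11, 1/11, 1/2, 17/22, 1]
j=0: u_0=9/100 ∈ [0, 1/11) → index 0
j=1: u_1=29/100 ∈ [1/11, 1/2) → index 2
j=2: u_2=49/100 ∈ [1/11, 1/2) → index 2
j=3: u_3=69/100 ∈ [1/2, 17/22) → index 3
j=4: u_4=89/100 ∈ [17/22, 1) → index 4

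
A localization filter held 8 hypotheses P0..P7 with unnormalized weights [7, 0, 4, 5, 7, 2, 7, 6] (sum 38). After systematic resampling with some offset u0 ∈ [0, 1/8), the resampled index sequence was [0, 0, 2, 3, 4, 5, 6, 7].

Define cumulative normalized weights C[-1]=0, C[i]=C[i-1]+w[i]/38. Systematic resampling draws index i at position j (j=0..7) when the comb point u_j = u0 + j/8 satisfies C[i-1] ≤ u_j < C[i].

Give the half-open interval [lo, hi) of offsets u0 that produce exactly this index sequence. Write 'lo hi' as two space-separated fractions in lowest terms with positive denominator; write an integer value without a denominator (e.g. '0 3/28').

C = [7/38, 7/38, 11/38, 8/19, 23/38, 25/38, 16/19, 1]
j=0 picked index 0: u0 ∈ [0, 7/38)
j=1 picked index 0: u0 ∈ [-1/8, 9/152)
j=2 picked index 2: u0 ∈ [-5/76, 3/76)
j=3 picked index 3: u0 ∈ [-13/152, 7/152)
j=4 picked index 4: u0 ∈ [-3/38, 2/19)
j=5 picked index 5: u0 ∈ [-3/152, 5/152)
j=6 picked index 6: u0 ∈ [-7/76, 7/76)
j=7 picked index 7: u0 ∈ [-5/152, 1/8)
intersection: [0, 5/152)

0 5/152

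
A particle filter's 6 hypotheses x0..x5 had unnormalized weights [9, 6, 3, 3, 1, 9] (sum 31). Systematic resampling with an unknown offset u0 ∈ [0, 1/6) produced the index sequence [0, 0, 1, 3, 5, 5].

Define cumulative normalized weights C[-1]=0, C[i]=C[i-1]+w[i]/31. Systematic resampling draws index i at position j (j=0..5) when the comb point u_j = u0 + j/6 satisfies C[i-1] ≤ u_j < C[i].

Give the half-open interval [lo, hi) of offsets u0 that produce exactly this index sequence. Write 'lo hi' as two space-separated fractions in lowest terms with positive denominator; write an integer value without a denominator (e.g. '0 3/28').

5/62 23/186

C = [9/31, 15/31, 18/31, 21/31, 22/31, 1]
j=0 picked index 0: u0 ∈ [0, 9/31)
j=1 picked index 0: u0 ∈ [-1/6, 23/186)
j=2 picked index 1: u0 ∈ [-4/93, 14/93)
j=3 picked index 3: u0 ∈ [5/62, 11/62)
j=4 picked index 5: u0 ∈ [4/93, 1/3)
j=5 picked index 5: u0 ∈ [-23/186, 1/6)
intersection: [5/62, 23/186)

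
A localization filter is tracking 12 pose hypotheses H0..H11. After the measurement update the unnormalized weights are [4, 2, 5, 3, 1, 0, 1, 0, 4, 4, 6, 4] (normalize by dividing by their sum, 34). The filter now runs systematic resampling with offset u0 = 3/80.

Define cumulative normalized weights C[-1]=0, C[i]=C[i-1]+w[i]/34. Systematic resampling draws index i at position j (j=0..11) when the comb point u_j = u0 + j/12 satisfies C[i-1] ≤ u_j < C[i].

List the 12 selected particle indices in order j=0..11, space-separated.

0 1 2 2 3 6 8 9 9 10 10 11

C = [2/17, 3/17, 11/34, 7/17, 15/34, 15/34, 8/17, 8/17, 10/17, 12/17, 15/17, 1]
j=0: u_0=3/80 ∈ [0, 2/17) → index 0
j=1: u_1=29/240 ∈ [2/17, 3/17) → index 1
j=2: u_2=49/240 ∈ [3/17, 11/34) → index 2
j=3: u_3=23/80 ∈ [3/17, 11/34) → index 2
j=4: u_4=89/240 ∈ [11/34, 7/17) → index 3
j=5: u_5=109/240 ∈ [15/34, 8/17) → index 6
j=6: u_6=43/80 ∈ [8/17, 10/17) → index 8
j=7: u_7=149/240 ∈ [10/17, 12/17) → index 9
j=8: u_8=169/240 ∈ [10/17, 12/17) → index 9
j=9: u_9=63/80 ∈ [12/17, 15/17) → index 10
j=10: u_10=209/240 ∈ [12/17, 15/17) → index 10
j=11: u_11=229/240 ∈ [15/17, 1) → index 11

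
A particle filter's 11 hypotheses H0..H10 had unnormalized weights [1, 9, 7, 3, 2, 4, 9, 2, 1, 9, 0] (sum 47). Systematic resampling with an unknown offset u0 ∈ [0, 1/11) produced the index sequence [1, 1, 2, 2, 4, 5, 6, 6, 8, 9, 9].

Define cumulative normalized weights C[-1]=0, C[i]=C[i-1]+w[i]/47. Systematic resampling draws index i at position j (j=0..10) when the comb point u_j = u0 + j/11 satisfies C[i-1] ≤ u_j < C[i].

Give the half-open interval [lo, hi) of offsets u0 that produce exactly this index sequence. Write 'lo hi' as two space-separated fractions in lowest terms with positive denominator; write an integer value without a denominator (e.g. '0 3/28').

32/517 42/517

C = [1/47, 10/47, 17/47, 20/47, 22/47, 26/47, 35/47, 37/47, 38/47, 1, 1]
j=0 picked index 1: u0 ∈ [1/47, 10/47)
j=1 picked index 1: u0 ∈ [-36/517, 63/517)
j=2 picked index 2: u0 ∈ [16/517, 93/517)
j=3 picked index 2: u0 ∈ [-31/517, 46/517)
j=4 picked index 4: u0 ∈ [32/517, 54/517)
j=5 picked index 5: u0 ∈ [7/517, 51/517)
j=6 picked index 6: u0 ∈ [4/517, 103/517)
j=7 picked index 6: u0 ∈ [-43/517, 56/517)
j=8 picked index 8: u0 ∈ [31/517, 42/517)
j=9 picked index 9: u0 ∈ [-5/517, 2/11)
j=10 picked index 9: u0 ∈ [-52/517, 1/11)
intersection: [32/517, 42/517)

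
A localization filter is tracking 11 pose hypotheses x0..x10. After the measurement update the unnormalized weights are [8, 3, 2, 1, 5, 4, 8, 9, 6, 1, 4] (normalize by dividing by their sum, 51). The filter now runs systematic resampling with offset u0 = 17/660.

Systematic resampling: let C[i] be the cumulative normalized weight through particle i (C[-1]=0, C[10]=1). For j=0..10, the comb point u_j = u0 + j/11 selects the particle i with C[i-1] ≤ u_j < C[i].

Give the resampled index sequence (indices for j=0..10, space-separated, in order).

C = [8/51, 11/51, 13/51, 14/51, 19/51, 23/51, 31/51, 40/51, 46/51, 47/51, 1]
j=0: u_0=17/660 ∈ [0, 8/51) → index 0
j=1: u_1=7/60 ∈ [0, 8/51) → index 0
j=2: u_2=137/660 ∈ [8/51, 11/51) → index 1
j=3: u_3=197/660 ∈ [14/51, 19/51) → index 4
j=4: u_4=257/660 ∈ [19/51, 23/51) → index 5
j=5: u_5=317/660 ∈ [23/51, 31/51) → index 6
j=6: u_6=377/660 ∈ [23/51, 31/51) → index 6
j=7: u_7=437/660 ∈ [31/51, 40/51) → index 7
j=8: u_8=497/660 ∈ [31/51, 40/51) → index 7
j=9: u_9=557/660 ∈ [40/51, 46/51) → index 8
j=10: u_10=617/660 ∈ [47/51, 1) → index 10

0 0 1 4 5 6 6 7 7 8 10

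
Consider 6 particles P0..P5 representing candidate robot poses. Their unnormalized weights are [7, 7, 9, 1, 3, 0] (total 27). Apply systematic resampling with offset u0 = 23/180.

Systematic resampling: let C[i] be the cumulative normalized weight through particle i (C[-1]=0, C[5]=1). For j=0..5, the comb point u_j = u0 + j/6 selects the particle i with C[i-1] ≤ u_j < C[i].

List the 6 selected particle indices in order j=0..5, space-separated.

0 1 1 2 2 4

C = [7/27, 14/27, 23/27, 8/9, 1, 1]
j=0: u_0=23/180 ∈ [0, 7/27) → index 0
j=1: u_1=53/180 ∈ [7/27, 14/27) → index 1
j=2: u_2=83/180 ∈ [7/27, 14/27) → index 1
j=3: u_3=113/180 ∈ [14/27, 23/27) → index 2
j=4: u_4=143/180 ∈ [14/27, 23/27) → index 2
j=5: u_5=173/180 ∈ [8/9, 1) → index 4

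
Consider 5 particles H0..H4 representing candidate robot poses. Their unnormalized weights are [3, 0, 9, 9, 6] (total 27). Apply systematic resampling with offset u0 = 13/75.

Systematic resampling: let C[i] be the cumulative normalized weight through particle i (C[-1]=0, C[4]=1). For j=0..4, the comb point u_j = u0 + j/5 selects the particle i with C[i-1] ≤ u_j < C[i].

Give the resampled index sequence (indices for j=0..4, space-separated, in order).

C = [1/9, 1/9, 4/9, 7/9, 1]
j=0: u_0=13/75 ∈ [1/9, 4/9) → index 2
j=1: u_1=28/75 ∈ [1/9, 4/9) → index 2
j=2: u_2=43/75 ∈ [4/9, 7/9) → index 3
j=3: u_3=58/75 ∈ [4/9, 7/9) → index 3
j=4: u_4=73/75 ∈ [7/9, 1) → index 4

2 2 3 3 4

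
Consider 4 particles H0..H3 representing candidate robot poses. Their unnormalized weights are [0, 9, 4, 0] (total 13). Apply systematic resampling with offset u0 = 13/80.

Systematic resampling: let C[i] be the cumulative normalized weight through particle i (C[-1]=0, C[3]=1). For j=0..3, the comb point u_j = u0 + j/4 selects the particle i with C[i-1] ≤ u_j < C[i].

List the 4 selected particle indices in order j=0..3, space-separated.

C = [0, 9/13, 1, 1]
j=0: u_0=13/80 ∈ [0, 9/13) → index 1
j=1: u_1=33/80 ∈ [0, 9/13) → index 1
j=2: u_2=53/80 ∈ [0, 9/13) → index 1
j=3: u_3=73/80 ∈ [9/13, 1) → index 2

1 1 1 2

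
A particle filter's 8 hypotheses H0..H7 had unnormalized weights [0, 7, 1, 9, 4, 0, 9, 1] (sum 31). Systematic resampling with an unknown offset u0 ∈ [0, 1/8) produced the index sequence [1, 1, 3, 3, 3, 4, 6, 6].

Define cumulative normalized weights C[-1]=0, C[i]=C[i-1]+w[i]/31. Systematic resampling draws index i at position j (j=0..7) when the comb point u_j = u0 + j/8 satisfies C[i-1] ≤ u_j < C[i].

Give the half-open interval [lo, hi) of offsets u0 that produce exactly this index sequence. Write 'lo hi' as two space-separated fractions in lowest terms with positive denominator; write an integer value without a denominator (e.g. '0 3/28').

C = [0, 7/31, 8/31, 17/31, 21/31, 21/31, 30/31, 1]
j=0 picked index 1: u0 ∈ [0, 7/31)
j=1 picked index 1: u0 ∈ [-1/8, 25/248)
j=2 picked index 3: u0 ∈ [1/124, 37/124)
j=3 picked index 3: u0 ∈ [-29/248, 43/248)
j=4 picked index 3: u0 ∈ [-15/62, 3/62)
j=5 picked index 4: u0 ∈ [-19/248, 13/248)
j=6 picked index 6: u0 ∈ [-9/124, 27/124)
j=7 picked index 6: u0 ∈ [-49/248, 23/248)
intersection: [1/124, 3/62)

1/124 3/62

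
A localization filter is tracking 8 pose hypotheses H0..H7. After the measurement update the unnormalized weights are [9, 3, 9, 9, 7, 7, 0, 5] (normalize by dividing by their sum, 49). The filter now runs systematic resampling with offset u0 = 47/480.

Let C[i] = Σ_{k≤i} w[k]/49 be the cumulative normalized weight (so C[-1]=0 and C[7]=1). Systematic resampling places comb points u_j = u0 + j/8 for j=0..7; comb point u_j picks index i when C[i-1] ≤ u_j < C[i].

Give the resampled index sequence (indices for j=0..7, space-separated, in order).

C = [9/49, 12/49, 3/7, 30/49, 37/49, 44/49, 44/49, 1]
j=0: u_0=47/480 ∈ [0, 9/49) → index 0
j=1: u_1=107/480 ∈ [9/49, 12/49) → index 1
j=2: u_2=167/480 ∈ [12/49, 3/7) → index 2
j=3: u_3=227/480 ∈ [3/7, 30/49) → index 3
j=4: u_4=287/480 ∈ [3/7, 30/49) → index 3
j=5: u_5=347/480 ∈ [30/49, 37/49) → index 4
j=6: u_6=407/480 ∈ [37/49, 44/49) → index 5
j=7: u_7=467/480 ∈ [44/49, 1) → index 7

0 1 2 3 3 4 5 7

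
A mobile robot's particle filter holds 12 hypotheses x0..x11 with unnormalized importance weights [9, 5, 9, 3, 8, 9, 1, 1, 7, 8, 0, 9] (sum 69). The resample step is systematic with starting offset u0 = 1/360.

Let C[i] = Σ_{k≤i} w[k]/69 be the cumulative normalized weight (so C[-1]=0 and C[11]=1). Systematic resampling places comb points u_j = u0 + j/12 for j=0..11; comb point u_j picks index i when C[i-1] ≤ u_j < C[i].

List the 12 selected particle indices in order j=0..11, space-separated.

C = [3/23, 14/69, 1/3, 26/69, 34/69, 43/69, 44/69, 15/23, 52/69, 20/23, 20/23, 1]
j=0: u_0=1/360 ∈ [0, 3/23) → index 0
j=1: u_1=31/360 ∈ [0, 3/23) → index 0
j=2: u_2=61/360 ∈ [3/23, 14/69) → index 1
j=3: u_3=91/360 ∈ [14/69, 1/3) → index 2
j=4: u_4=121/360 ∈ [1/3, 26/69) → index 3
j=5: u_5=151/360 ∈ [26/69, 34/69) → index 4
j=6: u_6=181/360 ∈ [34/69, 43/69) → index 5
j=7: u_7=211/360 ∈ [34/69, 43/69) → index 5
j=8: u_8=241/360 ∈ [15/23, 52/69) → index 8
j=9: u_9=271/360 ∈ [15/23, 52/69) → index 8
j=10: u_10=301/360 ∈ [52/69, 20/23) → index 9
j=11: u_11=331/360 ∈ [20/23, 1) → index 11

0 0 1 2 3 4 5 5 8 8 9 11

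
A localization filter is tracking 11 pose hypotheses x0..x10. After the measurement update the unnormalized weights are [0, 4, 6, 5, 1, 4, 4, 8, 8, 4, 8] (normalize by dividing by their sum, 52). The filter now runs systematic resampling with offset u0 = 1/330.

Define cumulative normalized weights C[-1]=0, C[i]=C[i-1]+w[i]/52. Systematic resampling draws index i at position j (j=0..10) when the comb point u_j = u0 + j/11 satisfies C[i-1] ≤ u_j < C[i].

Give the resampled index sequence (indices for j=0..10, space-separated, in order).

C = [0, 1/13, 5/26, 15/52, 4/13, 5/13, 6/13, 8/13, 10/13, 11/13, 1]
j=0: u_0=1/330 ∈ [0, 1/13) → index 1
j=1: u_1=31/330 ∈ [1/13, 5/26) → index 2
j=2: u_2=61/330 ∈ [1/13, 5/26) → index 2
j=3: u_3=91/330 ∈ [5/26, 15/52) → index 3
j=4: u_4=11/30 ∈ [4/13, 5/13) → index 5
j=5: u_5=151/330 ∈ [5/13, 6/13) → index 6
j=6: u_6=181/330 ∈ [6/13, 8/13) → index 7
j=7: u_7=211/330 ∈ [8/13, 10/13) → index 8
j=8: u_8=241/330 ∈ [8/13, 10/13) → index 8
j=9: u_9=271/330 ∈ [10/13, 11/13) → index 9
j=10: u_10=301/330 ∈ [11/13, 1) → index 10

1 2 2 3 5 6 7 8 8 9 10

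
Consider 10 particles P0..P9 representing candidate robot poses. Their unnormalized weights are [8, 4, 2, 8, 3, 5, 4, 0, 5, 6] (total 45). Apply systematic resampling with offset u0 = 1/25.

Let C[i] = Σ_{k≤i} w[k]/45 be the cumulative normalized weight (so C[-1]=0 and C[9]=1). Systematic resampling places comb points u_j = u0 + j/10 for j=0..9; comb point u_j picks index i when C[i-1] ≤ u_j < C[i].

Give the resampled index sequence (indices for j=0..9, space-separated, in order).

C = [8/45, 4/15, 14/45, 22/45, 5/9, 2/3, 34/45, 34/45, 13/15, 1]
j=0: u_0=1/25 ∈ [0, 8/45) → index 0
j=1: u_1=7/50 ∈ [0, 8/45) → index 0
j=2: u_2=6/25 ∈ [8/45, 4/15) → index 1
j=3: u_3=17/50 ∈ [14/45, 22/45) → index 3
j=4: u_4=11/25 ∈ [14/45, 22/45) → index 3
j=5: u_5=27/50 ∈ [22/45, 5/9) → index 4
j=6: u_6=16/25 ∈ [5/9, 2/3) → index 5
j=7: u_7=37/50 ∈ [2/3, 34/45) → index 6
j=8: u_8=21/25 ∈ [34/45, 13/15) → index 8
j=9: u_9=47/50 ∈ [13/15, 1) → index 9

0 0 1 3 3 4 5 6 8 9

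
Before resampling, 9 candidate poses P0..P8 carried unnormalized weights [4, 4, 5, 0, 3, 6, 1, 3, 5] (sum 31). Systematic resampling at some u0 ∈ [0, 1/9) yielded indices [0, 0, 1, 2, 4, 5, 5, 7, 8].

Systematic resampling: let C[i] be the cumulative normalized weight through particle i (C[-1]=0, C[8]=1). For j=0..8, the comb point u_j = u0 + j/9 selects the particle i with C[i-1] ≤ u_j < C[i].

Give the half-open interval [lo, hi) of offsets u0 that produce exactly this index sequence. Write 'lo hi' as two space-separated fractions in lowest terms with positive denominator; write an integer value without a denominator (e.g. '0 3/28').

C = [4/31, 8/31, 13/31, 13/31, 16/31, 22/31, 23/31, 26/31, 1]
j=0 picked index 0: u0 ∈ [0, 4/31)
j=1 picked index 0: u0 ∈ [-1/9, 5/279)
j=2 picked index 1: u0 ∈ [-26/279, 10/279)
j=3 picked index 2: u0 ∈ [-7/93, 8/93)
j=4 picked index 4: u0 ∈ [-7/279, 20/279)
j=5 picked index 5: u0 ∈ [-11/279, 43/279)
j=6 picked index 5: u0 ∈ [-14/93, 4/93)
j=7 picked index 7: u0 ∈ [-10/279, 17/279)
j=8 picked index 8: u0 ∈ [-14/279, 1/9)
intersection: [0, 5/279)

0 5/279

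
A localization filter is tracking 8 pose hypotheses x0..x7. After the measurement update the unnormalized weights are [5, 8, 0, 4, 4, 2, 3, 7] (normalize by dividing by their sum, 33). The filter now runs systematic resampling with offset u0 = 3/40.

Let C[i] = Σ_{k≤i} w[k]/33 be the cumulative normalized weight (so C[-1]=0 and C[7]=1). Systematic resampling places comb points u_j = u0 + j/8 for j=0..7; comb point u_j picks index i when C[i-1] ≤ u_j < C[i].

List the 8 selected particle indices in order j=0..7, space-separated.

0 1 1 3 4 6 7 7

C = [5/33, 13/33, 13/33, 17/33, 7/11, 23/33, 26/33, 1]
j=0: u_0=3/40 ∈ [0, 5/33) → index 0
j=1: u_1=1/5 ∈ [5/33, 13/33) → index 1
j=2: u_2=13/40 ∈ [5/33, 13/33) → index 1
j=3: u_3=9/20 ∈ [13/33, 17/33) → index 3
j=4: u_4=23/40 ∈ [17/33, 7/11) → index 4
j=5: u_5=7/10 ∈ [23/33, 26/33) → index 6
j=6: u_6=33/40 ∈ [26/33, 1) → index 7
j=7: u_7=19/20 ∈ [26/33, 1) → index 7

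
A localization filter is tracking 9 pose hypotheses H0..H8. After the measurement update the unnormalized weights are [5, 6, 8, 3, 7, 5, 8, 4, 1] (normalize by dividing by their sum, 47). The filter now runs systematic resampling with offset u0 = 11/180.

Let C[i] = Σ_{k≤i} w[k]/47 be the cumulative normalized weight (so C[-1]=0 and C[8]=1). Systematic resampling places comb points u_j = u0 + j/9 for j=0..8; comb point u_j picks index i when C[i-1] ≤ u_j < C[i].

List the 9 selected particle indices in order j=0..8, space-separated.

C = [5/47, 11/47, 19/47, 22/47, 29/47, 34/47, 42/47, 46/47, 1]
j=0: u_0=11/180 ∈ [0, 5/47) → index 0
j=1: u_1=31/180 ∈ [5/47, 11/47) → index 1
j=2: u_2=17/60 ∈ [11/47, 19/47) → index 2
j=3: u_3=71/180 ∈ [11/47, 19/47) → index 2
j=4: u_4=91/180 ∈ [22/47, 29/47) → index 4
j=5: u_5=37/60 ∈ [22/47, 29/47) → index 4
j=6: u_6=131/180 ∈ [34/47, 42/47) → index 6
j=7: u_7=151/180 ∈ [34/47, 42/47) → index 6
j=8: u_8=19/20 ∈ [42/47, 46/47) → index 7

0 1 2 2 4 4 6 6 7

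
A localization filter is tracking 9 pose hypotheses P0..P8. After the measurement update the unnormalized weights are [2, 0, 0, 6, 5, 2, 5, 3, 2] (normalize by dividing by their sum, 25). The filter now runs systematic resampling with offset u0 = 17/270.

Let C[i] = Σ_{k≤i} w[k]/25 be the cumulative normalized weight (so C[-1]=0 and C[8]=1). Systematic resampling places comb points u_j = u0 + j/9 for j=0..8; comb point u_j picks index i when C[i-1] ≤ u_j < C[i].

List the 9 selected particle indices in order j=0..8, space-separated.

0 3 3 4 4 6 6 7 8

C = [2/25, 2/25, 2/25, 8/25, 13/25, 3/5, 4/5, 23/25, 1]
j=0: u_0=17/270 ∈ [0, 2/25) → index 0
j=1: u_1=47/270 ∈ [2/25, 8/25) → index 3
j=2: u_2=77/270 ∈ [2/25, 8/25) → index 3
j=3: u_3=107/270 ∈ [8/25, 13/25) → index 4
j=4: u_4=137/270 ∈ [8/25, 13/25) → index 4
j=5: u_5=167/270 ∈ [3/5, 4/5) → index 6
j=6: u_6=197/270 ∈ [3/5, 4/5) → index 6
j=7: u_7=227/270 ∈ [4/5, 23/25) → index 7
j=8: u_8=257/270 ∈ [23/25, 1) → index 8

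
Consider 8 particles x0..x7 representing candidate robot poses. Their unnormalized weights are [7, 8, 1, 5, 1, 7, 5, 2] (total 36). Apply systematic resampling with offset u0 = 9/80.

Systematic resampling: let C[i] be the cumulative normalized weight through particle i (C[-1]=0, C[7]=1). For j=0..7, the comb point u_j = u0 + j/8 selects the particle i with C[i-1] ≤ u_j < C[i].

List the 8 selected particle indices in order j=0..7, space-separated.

0 1 1 3 5 5 6 7

C = [7/36, 5/12, 4/9, 7/12, 11/18, 29/36, 17/18, 1]
j=0: u_0=9/80 ∈ [0, 7/36) → index 0
j=1: u_1=19/80 ∈ [7/36, 5/12) → index 1
j=2: u_2=29/80 ∈ [7/36, 5/12) → index 1
j=3: u_3=39/80 ∈ [4/9, 7/12) → index 3
j=4: u_4=49/80 ∈ [11/18, 29/36) → index 5
j=5: u_5=59/80 ∈ [11/18, 29/36) → index 5
j=6: u_6=69/80 ∈ [29/36, 17/18) → index 6
j=7: u_7=79/80 ∈ [17/18, 1) → index 7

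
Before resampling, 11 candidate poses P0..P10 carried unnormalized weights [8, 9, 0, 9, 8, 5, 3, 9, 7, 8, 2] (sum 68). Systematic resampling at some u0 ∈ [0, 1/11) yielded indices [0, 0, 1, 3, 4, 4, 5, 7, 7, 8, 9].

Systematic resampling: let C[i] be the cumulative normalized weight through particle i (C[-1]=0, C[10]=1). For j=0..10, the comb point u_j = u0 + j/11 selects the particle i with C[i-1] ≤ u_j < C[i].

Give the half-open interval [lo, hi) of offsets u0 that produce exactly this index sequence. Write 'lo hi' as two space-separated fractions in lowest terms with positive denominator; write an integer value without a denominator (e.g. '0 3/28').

7/374 1/44

C = [2/17, 1/4, 1/4, 13/34, 1/2, 39/68, 21/34, 3/4, 29/34, 33/34, 1]
j=0 picked index 0: u0 ∈ [0, 2/17)
j=1 picked index 0: u0 ∈ [-1/11, 5/187)
j=2 picked index 1: u0 ∈ [-12/187, 3/44)
j=3 picked index 3: u0 ∈ [-1/44, 41/374)
j=4 picked index 4: u0 ∈ [7/374, 3/22)
j=5 picked index 4: u0 ∈ [-27/374, 1/22)
j=6 picked index 5: u0 ∈ [-1/22, 21/748)
j=7 picked index 7: u0 ∈ [-7/374, 5/44)
j=8 picked index 7: u0 ∈ [-41/374, 1/44)
j=9 picked index 8: u0 ∈ [-3/44, 13/374)
j=10 picked index 9: u0 ∈ [-21/374, 23/374)
intersection: [7/374, 1/44)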